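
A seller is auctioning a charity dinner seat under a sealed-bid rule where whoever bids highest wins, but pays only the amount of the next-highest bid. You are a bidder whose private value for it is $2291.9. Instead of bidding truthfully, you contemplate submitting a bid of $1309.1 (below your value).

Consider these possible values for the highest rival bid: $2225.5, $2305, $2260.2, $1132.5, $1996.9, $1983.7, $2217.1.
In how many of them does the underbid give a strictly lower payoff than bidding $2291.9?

5

The deviation hurts exactly when the highest competing bid lies strictly between $1309.1 and $2291.9 — underbidding then forfeits a profitable win.
$2225.5: inside the interval → strictly worse (loss $66.4).
$2305: above both → same outcome either way.
$2260.2: inside the interval → strictly worse (loss $31.7).
$1132.5: below both → same outcome either way.
$1996.9: inside the interval → strictly worse (loss $295).
$1983.7: inside the interval → strictly worse (loss $308.2).
$2217.1: inside the interval → strictly worse (loss $74.8).
Count: 5.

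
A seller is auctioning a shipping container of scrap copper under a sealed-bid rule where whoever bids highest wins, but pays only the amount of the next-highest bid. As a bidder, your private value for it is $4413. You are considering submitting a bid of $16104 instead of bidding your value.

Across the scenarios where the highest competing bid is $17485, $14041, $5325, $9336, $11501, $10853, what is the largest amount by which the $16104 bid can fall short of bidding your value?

$9628

$17485: same outcome either way → loss $0.
$14041: truthful gives $0, deviation gives −$9628 → loss $9628.
$5325: truthful gives $0, deviation gives −$912 → loss $912.
$9336: truthful gives $0, deviation gives −$4923 → loss $4923.
$11501: truthful gives $0, deviation gives −$7088 → loss $7088.
$10853: truthful gives $0, deviation gives −$6440 → loss $6440.
Maximum loss: $9628.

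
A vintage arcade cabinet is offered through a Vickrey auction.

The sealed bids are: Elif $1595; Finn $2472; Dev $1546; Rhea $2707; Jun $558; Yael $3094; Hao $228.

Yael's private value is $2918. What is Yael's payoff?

Highest bid: Yael at $3094, so Yael wins.
Second-highest bid: Rhea at $2707 — that is the price the winner pays.
Yael's payoff = value − price = $2918 − $2707 = $211.

$211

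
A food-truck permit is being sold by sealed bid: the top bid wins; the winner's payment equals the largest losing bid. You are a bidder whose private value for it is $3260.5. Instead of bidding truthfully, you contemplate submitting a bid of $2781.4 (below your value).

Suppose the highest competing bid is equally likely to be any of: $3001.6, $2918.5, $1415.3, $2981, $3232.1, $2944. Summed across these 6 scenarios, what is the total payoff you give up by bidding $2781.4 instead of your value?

$1225.3

The deviation costs you only when the competing bid falls strictly between $2781.4 and $3260.5; elsewhere both bids give the same outcome.
$3001.6: truthful payoff $258.9, deviation payoff $0 → loss $258.9.
$2918.5: truthful payoff $342, deviation payoff $0 → loss $342.
$1415.3: outcomes coincide → loss $0.
$2981: truthful payoff $279.5, deviation payoff $0 → loss $279.5.
$3232.1: truthful payoff $28.4, deviation payoff $0 → loss $28.4.
$2944: truthful payoff $316.5, deviation payoff $0 → loss $316.5.
Total loss = $258.9 + $342 + $279.5 + $28.4 + $316.5 = $1225.3.
In a second-price auction your bid sets only whether you win, not what you pay, so bidding your true value is weakly dominant.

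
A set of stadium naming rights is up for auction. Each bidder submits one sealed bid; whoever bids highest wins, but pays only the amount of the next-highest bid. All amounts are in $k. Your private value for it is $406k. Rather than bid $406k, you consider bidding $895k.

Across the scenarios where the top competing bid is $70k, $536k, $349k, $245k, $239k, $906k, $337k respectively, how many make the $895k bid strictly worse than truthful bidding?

The deviation hurts exactly when the highest competing bid lies strictly between $406k and $895k — overbidding then wins at a price above your value.
$70k: below both → same outcome either way.
$536k: inside the interval → strictly worse (loss $130k).
$349k: below both → same outcome either way.
$245k: below both → same outcome either way.
$239k: below both → same outcome either way.
$906k: above both → same outcome either way.
$337k: below both → same outcome either way.
Count: 1.

1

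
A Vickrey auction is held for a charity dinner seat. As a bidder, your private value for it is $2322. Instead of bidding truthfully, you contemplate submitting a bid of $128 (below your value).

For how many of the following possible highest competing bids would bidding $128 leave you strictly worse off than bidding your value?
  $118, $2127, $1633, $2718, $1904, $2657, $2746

3

The deviation hurts exactly when the highest competing bid lies strictly between $128 and $2322 — underbidding then forfeits a profitable win.
$118: below both → same outcome either way.
$2127: inside the interval → strictly worse (loss $195).
$1633: inside the interval → strictly worse (loss $689).
$2718: above both → same outcome either way.
$1904: inside the interval → strictly worse (loss $418).
$2657: above both → same outcome either way.
$2746: above both → same outcome either way.
Count: 3.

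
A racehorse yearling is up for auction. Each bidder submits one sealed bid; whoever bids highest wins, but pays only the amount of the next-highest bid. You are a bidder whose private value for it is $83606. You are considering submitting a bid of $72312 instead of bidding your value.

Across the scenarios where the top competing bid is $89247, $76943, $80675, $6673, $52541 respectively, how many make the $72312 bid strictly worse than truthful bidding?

2

The deviation hurts exactly when the highest competing bid lies strictly between $72312 and $83606 — underbidding then forfeits a profitable win.
$89247: above both → same outcome either way.
$76943: inside the interval → strictly worse (loss $6663).
$80675: inside the interval → strictly worse (loss $2931).
$6673: below both → same outcome either way.
$52541: below both → same outcome either way.
Count: 2.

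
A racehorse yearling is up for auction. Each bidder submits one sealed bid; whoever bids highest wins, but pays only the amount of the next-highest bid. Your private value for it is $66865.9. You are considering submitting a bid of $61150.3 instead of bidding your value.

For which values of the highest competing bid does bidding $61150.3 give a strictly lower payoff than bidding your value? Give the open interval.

If the competing bid is below $61150.3, both bids win at the same price — no difference.
If it is above $66865.9, both bids lose — no difference.
If it lies strictly between $61150.3 and $66865.9, bidding your value wins at a price below your value (positive payoff) while bidding $61150.3 loses (payoff 0).
So the deviation strictly hurts on the open interval ($61150.3, $66865.9).

($61150.3, $66865.9)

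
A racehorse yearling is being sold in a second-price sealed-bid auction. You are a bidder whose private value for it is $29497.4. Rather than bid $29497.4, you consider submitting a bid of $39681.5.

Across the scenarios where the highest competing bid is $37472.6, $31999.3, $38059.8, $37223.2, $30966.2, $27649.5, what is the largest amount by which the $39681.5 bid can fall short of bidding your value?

$8562.4

$37472.6: truthful gives $0, deviation gives −$7975.2 → loss $7975.2.
$31999.3: truthful gives $0, deviation gives −$2501.9 → loss $2501.9.
$38059.8: truthful gives $0, deviation gives −$8562.4 → loss $8562.4.
$37223.2: truthful gives $0, deviation gives −$7725.8 → loss $7725.8.
$30966.2: truthful gives $0, deviation gives −$1468.8 → loss $1468.8.
$27649.5: same outcome either way → loss $0.
Maximum loss: $8562.4.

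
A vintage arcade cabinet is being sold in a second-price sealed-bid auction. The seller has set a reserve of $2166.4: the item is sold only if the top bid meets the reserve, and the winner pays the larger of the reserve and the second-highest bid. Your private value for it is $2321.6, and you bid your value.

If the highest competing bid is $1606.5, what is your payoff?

Your bid $2321.6 is the highest and exceeds the reserve.
Price = max(second-highest bid, reserve) = max($1606.5, $2166.4) = $2166.4.
Payoff = $2321.6 − $2166.4 = $155.2.

$155.2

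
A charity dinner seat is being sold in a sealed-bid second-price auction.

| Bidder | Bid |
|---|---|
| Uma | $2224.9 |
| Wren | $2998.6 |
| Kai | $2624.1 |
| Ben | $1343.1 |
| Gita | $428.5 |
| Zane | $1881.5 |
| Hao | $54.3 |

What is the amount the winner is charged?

$2624.1

Highest bid: Wren at $2998.6, so Wren wins.
Second-highest bid: Kai at $2624.1 — that is the price the winner pays.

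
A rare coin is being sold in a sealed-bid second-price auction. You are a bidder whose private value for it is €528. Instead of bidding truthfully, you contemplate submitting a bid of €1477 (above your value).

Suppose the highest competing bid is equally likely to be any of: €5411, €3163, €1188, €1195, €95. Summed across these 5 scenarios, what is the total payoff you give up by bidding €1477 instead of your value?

The deviation costs you only when the competing bid falls strictly between €528 and €1477; elsewhere both bids give the same outcome.
€5411: outcomes coincide → loss €0.
€3163: outcomes coincide → loss €0.
€1188: truthful payoff €0, deviation payoff −€660 → loss €660.
€1195: truthful payoff €0, deviation payoff −€667 → loss €667.
€95: outcomes coincide → loss €0.
Total loss = €660 + €667 = €1327.
Because the price is fixed by the runner-up's bid, deviating from your value can only change a good outcome into a bad one — never the reverse.

€1327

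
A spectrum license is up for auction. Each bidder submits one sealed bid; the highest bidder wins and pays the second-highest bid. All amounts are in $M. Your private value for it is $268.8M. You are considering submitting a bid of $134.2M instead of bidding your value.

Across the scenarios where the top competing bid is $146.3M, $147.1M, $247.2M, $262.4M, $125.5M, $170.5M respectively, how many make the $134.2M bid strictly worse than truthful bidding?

The deviation hurts exactly when the highest competing bid lies strictly between $134.2M and $268.8M — underbidding then forfeits a profitable win.
$146.3M: inside the interval → strictly worse (loss $122.5M).
$147.1M: inside the interval → strictly worse (loss $121.7M).
$247.2M: inside the interval → strictly worse (loss $21.6M).
$262.4M: inside the interval → strictly worse (loss $6.4M).
$125.5M: below both → same outcome either way.
$170.5M: inside the interval → strictly worse (loss $98.3M).
Count: 5.

5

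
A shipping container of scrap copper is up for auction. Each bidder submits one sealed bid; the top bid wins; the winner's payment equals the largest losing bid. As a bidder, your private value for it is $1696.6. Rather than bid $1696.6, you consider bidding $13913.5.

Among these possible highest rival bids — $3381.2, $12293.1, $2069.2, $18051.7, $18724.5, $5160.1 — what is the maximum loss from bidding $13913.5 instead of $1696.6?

$3381.2: truthful gives $0, deviation gives −$1684.6 → loss $1684.6.
$12293.1: truthful gives $0, deviation gives −$10596.5 → loss $10596.5.
$2069.2: truthful gives $0, deviation gives −$372.6 → loss $372.6.
$18051.7: same outcome either way → loss $0.
$18724.5: same outcome either way → loss $0.
$5160.1: truthful gives $0, deviation gives −$3463.5 → loss $3463.5.
Maximum loss: $10596.5.

$10596.5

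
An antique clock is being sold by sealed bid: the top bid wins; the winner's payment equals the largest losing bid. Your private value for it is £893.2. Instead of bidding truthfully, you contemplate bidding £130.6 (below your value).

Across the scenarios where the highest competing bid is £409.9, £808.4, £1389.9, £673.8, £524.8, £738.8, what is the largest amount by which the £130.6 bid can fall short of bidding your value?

£409.9: truthful gives £483.3, deviation gives £0 → loss £483.3.
£808.4: truthful gives £84.8, deviation gives £0 → loss £84.8.
£1389.9: same outcome either way → loss £0.
£673.8: truthful gives £219.4, deviation gives £0 → loss £219.4.
£524.8: truthful gives £368.4, deviation gives £0 → loss £368.4.
£738.8: truthful gives £154.4, deviation gives £0 → loss £154.4.
Maximum loss: £483.3.

£483.3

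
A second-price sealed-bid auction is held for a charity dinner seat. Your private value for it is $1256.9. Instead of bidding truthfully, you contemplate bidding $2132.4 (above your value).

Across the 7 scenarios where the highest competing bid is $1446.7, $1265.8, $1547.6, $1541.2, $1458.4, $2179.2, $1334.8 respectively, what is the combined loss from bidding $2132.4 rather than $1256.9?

The deviation costs you only when the competing bid falls strictly between $1256.9 and $2132.4; elsewhere both bids give the same outcome.
$1446.7: truthful payoff $0, deviation payoff −$189.8 → loss $189.8.
$1265.8: truthful payoff $0, deviation payoff −$8.9 → loss $8.9.
$1547.6: truthful payoff $0, deviation payoff −$290.7 → loss $290.7.
$1541.2: truthful payoff $0, deviation payoff −$284.3 → loss $284.3.
$1458.4: truthful payoff $0, deviation payoff −$201.5 → loss $201.5.
$2179.2: outcomes coincide → loss $0.
$1334.8: truthful payoff $0, deviation payoff −$77.9 → loss $77.9.
Total loss = $189.8 + $8.9 + $290.7 + $284.3 + $201.5 + $77.9 = $1053.1.

$1053.1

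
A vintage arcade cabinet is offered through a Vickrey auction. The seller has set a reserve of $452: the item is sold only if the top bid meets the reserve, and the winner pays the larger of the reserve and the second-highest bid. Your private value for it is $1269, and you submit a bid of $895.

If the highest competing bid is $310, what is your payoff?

Your bid $895 is the highest and exceeds the reserve.
Price = max(second-highest bid, reserve) = max($310, $452) = $452.
Payoff = $1269 − $452 = $817.

$817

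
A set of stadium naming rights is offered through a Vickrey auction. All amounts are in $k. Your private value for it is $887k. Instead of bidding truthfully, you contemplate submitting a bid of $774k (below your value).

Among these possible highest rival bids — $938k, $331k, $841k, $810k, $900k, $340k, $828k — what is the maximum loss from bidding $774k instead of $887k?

$77k

$938k: same outcome either way → loss $0k.
$331k: same outcome either way → loss $0k.
$841k: truthful gives $46k, deviation gives $0k → loss $46k.
$810k: truthful gives $77k, deviation gives $0k → loss $77k.
$900k: same outcome either way → loss $0k.
$340k: same outcome either way → loss $0k.
$828k: truthful gives $59k, deviation gives $0k → loss $59k.
Maximum loss: $77k.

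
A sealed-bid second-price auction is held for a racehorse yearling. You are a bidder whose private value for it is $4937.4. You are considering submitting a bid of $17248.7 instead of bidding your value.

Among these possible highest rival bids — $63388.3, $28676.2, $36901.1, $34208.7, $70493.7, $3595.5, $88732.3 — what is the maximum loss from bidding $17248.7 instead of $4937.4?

$63388.3: same outcome either way → loss $0.
$28676.2: same outcome either way → loss $0.
$36901.1: same outcome either way → loss $0.
$34208.7: same outcome either way → loss $0.
$70493.7: same outcome either way → loss $0.
$3595.5: same outcome either way → loss $0.
$88732.3: same outcome either way → loss $0.
Maximum loss: $0.

$0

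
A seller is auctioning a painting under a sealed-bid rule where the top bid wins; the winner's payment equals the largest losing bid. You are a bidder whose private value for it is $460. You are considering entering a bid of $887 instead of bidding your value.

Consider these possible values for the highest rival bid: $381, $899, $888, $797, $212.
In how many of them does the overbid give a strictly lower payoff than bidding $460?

1

The deviation hurts exactly when the highest competing bid lies strictly between $460 and $887 — overbidding then wins at a price above your value.
$381: below both → same outcome either way.
$899: above both → same outcome either way.
$888: above both → same outcome either way.
$797: inside the interval → strictly worse (loss $337).
$212: below both → same outcome either way.
Count: 1.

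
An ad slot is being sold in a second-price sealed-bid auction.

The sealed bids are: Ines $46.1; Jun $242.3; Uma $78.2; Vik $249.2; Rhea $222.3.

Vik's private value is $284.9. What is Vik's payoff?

Highest bid: Vik at $249.2, so Vik wins.
Second-highest bid: Jun at $242.3 — that is the price the winner pays.
Vik's payoff = value − price = $284.9 − $242.3 = $42.6.

$42.6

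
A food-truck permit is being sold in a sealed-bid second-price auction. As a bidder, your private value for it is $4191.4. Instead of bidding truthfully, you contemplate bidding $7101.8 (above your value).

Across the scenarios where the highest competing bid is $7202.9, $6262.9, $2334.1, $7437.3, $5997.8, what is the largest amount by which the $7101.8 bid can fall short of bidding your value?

$7202.9: same outcome either way → loss $0.
$6262.9: truthful gives $0, deviation gives −$2071.5 → loss $2071.5.
$2334.1: same outcome either way → loss $0.
$7437.3: same outcome either way → loss $0.
$5997.8: truthful gives $0, deviation gives −$1806.4 → loss $1806.4.
Maximum loss: $2071.5.

$2071.5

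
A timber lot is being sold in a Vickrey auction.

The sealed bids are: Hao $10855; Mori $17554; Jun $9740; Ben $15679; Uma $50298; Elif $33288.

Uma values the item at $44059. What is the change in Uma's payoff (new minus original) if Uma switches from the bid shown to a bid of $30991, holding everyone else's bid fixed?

−$10771

The highest bid among the other bidders is $33288; Uma's bid doesn't change that.
Original bid $50298: Uma is highest, pays the top rival bid $33288; payoff $44059 − $33288 = $10771.
Alternative bid $30991: Uma is not highest (top rival bid is $33288); payoff $0.
Change in payoff = $0 − ($10771) = −$10771.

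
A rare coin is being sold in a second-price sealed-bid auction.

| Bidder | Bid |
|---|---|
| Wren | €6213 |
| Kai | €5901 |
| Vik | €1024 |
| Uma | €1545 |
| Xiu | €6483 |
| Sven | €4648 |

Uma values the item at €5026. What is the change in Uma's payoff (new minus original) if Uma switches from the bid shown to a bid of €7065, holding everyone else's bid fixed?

−€1457

The highest bid among the other bidders is €6483; Uma's bid doesn't change that.
Original bid €1545: Uma is not highest (top rival bid is €6483); payoff €0.
Alternative bid €7065: Uma is highest, pays the top rival bid €6483; payoff €5026 − €6483 = −€1457.
Change in payoff = −€1457 − (€0) = −€1457.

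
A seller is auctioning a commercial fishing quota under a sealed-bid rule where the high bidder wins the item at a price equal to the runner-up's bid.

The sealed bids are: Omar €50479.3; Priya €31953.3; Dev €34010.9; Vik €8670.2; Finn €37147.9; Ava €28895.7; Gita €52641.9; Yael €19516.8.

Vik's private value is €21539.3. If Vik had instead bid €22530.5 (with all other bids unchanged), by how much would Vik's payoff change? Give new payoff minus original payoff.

The highest bid among the other bidders is €52641.9; Vik's bid doesn't change that.
Original bid €8670.2: Vik is not highest (top rival bid is €52641.9); payoff €0.
Alternative bid €22530.5: Vik is not highest (top rival bid is €52641.9); payoff €0.
Change in payoff = €0 − (€0) = €0.

€0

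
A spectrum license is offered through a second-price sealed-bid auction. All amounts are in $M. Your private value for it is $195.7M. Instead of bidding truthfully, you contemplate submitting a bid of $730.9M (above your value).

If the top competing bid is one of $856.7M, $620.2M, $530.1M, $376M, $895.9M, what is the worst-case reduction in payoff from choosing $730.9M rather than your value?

$856.7M: same outcome either way → loss $0M.
$620.2M: truthful gives $0M, deviation gives −$424.5M → loss $424.5M.
$530.1M: truthful gives $0M, deviation gives −$334.4M → loss $334.4M.
$376M: truthful gives $0M, deviation gives −$180.3M → loss $180.3M.
$895.9M: same outcome either way → loss $0M.
Maximum loss: $424.5M.

$424.5M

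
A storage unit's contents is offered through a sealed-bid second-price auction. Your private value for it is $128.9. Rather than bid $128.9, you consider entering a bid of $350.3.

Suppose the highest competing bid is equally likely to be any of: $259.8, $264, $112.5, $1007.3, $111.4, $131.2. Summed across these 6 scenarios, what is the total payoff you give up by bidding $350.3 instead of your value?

$268.3

The deviation costs you only when the competing bid falls strictly between $128.9 and $350.3; elsewhere both bids give the same outcome.
$259.8: truthful payoff $0, deviation payoff −$130.9 → loss $130.9.
$264: truthful payoff $0, deviation payoff −$135.1 → loss $135.1.
$112.5: outcomes coincide → loss $0.
$1007.3: outcomes coincide → loss $0.
$111.4: outcomes coincide → loss $0.
$131.2: truthful payoff $0, deviation payoff −$2.3 → loss $2.3.
Total loss = $130.9 + $135.1 + $2.3 = $268.3.
In a second-price auction your bid sets only whether you win, not what you pay, so bidding your true value is weakly dominant.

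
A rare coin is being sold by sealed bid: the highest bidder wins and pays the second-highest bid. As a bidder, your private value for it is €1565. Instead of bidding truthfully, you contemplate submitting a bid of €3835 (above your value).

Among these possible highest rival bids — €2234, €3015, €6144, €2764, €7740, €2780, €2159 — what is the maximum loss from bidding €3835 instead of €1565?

€1450

€2234: truthful gives €0, deviation gives −€669 → loss €669.
€3015: truthful gives €0, deviation gives −€1450 → loss €1450.
€6144: same outcome either way → loss €0.
€2764: truthful gives €0, deviation gives −€1199 → loss €1199.
€7740: same outcome either way → loss €0.
€2780: truthful gives €0, deviation gives −€1215 → loss €1215.
€2159: truthful gives €0, deviation gives −€594 → loss €594.
Maximum loss: €1450.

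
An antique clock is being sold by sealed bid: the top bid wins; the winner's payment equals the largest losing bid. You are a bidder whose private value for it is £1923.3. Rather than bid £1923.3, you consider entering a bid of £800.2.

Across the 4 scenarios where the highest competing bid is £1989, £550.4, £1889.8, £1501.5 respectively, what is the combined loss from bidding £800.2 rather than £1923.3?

The deviation costs you only when the competing bid falls strictly between £800.2 and £1923.3; elsewhere both bids give the same outcome.
£1989: outcomes coincide → loss £0.
£550.4: outcomes coincide → loss £0.
£1889.8: truthful payoff £33.5, deviation payoff £0 → loss £33.5.
£1501.5: truthful payoff £421.8, deviation payoff £0 → loss £421.8.
Total loss = £33.5 + £421.8 = £455.3.

£455.3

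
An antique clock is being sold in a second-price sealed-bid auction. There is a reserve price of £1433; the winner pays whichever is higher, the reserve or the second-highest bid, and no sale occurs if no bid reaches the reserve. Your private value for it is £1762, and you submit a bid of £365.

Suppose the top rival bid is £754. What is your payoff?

Your bid £365 is below the highest competing bid £754, so you lose. Payoff £0.

£0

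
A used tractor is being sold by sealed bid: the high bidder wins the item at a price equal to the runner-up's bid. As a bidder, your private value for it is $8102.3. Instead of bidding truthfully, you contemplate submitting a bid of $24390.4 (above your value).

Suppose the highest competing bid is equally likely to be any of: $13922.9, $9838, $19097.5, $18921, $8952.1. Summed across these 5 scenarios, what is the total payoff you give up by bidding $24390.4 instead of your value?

$30220

The deviation costs you only when the competing bid falls strictly between $8102.3 and $24390.4; elsewhere both bids give the same outcome.
$13922.9: truthful payoff $0, deviation payoff −$5820.6 → loss $5820.6.
$9838: truthful payoff $0, deviation payoff −$1735.7 → loss $1735.7.
$19097.5: truthful payoff $0, deviation payoff −$10995.2 → loss $10995.2.
$18921: truthful payoff $0, deviation payoff −$10818.7 → loss $10818.7.
$8952.1: truthful payoff $0, deviation payoff −$849.8 → loss $849.8.
Total loss = $5820.6 + $1735.7 + $10995.2 + $10818.7 + $849.8 = $30220.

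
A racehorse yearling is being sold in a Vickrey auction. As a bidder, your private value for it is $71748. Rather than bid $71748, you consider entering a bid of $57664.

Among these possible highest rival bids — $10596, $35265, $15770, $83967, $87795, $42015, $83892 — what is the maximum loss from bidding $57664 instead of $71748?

$0

$10596: same outcome either way → loss $0.
$35265: same outcome either way → loss $0.
$15770: same outcome either way → loss $0.
$83967: same outcome either way → loss $0.
$87795: same outcome either way → loss $0.
$42015: same outcome either way → loss $0.
$83892: same outcome either way → loss $0.
Maximum loss: $0.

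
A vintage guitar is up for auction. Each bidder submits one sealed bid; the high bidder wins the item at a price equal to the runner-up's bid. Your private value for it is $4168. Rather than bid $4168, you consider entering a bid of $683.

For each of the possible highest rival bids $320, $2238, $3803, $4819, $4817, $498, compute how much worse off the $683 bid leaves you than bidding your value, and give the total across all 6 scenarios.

The deviation costs you only when the competing bid falls strictly between $683 and $4168; elsewhere both bids give the same outcome.
$320: outcomes coincide → loss $0.
$2238: truthful payoff $1930, deviation payoff $0 → loss $1930.
$3803: truthful payoff $365, deviation payoff $0 → loss $365.
$4819: outcomes coincide → loss $0.
$4817: outcomes coincide → loss $0.
$498: outcomes coincide → loss $0.
Total loss = $1930 + $365 = $2295.
Truthful bidding weakly dominates here: raising your bid can only win items priced above your value, and lowering it can only forfeit items priced below.

$2295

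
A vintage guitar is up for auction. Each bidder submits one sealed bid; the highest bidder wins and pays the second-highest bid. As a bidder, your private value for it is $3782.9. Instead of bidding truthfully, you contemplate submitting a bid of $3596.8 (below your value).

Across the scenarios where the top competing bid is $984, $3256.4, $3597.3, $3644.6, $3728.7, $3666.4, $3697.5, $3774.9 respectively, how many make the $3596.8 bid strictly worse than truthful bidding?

6

The deviation hurts exactly when the highest competing bid lies strictly between $3596.8 and $3782.9 — underbidding then forfeits a profitable win.
$984: below both → same outcome either way.
$3256.4: below both → same outcome either way.
$3597.3: inside the interval → strictly worse (loss $185.6).
$3644.6: inside the interval → strictly worse (loss $138.3).
$3728.7: inside the interval → strictly worse (loss $54.2).
$3666.4: inside the interval → strictly worse (loss $116.5).
$3697.5: inside the interval → strictly worse (loss $85.4).
$3774.9: inside the interval → strictly worse (loss $8).
Count: 6.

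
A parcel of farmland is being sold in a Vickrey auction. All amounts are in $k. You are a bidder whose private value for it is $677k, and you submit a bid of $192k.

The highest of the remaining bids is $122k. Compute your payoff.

Your bid $192k exceeds the highest competing bid $122k, so you win.
In a second-price auction the winner pays the second-highest bid, $122k.
Payoff = value − price = $677k − $122k = $555k.

$555k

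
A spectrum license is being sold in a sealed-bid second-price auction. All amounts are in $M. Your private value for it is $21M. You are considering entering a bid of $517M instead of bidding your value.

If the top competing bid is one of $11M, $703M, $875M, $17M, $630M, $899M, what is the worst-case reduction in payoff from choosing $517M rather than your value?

$11M: same outcome either way → loss $0M.
$703M: same outcome either way → loss $0M.
$875M: same outcome either way → loss $0M.
$17M: same outcome either way → loss $0M.
$630M: same outcome either way → loss $0M.
$899M: same outcome either way → loss $0M.
Maximum loss: $0M.

$0M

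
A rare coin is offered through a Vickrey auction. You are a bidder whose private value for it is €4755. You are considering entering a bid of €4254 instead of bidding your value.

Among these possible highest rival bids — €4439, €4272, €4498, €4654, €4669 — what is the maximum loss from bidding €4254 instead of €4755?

€483

€4439: truthful gives €316, deviation gives €0 → loss €316.
€4272: truthful gives €483, deviation gives €0 → loss €483.
€4498: truthful gives €257, deviation gives €0 → loss €257.
€4654: truthful gives €101, deviation gives €0 → loss €101.
€4669: truthful gives €86, deviation gives €0 → loss €86.
Maximum loss: €483.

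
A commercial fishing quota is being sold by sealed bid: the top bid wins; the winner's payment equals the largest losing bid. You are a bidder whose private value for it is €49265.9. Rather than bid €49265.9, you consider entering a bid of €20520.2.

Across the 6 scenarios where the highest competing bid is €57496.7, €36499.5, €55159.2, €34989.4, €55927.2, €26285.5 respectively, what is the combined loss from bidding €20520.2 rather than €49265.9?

€50023.3

The deviation costs you only when the competing bid falls strictly between €20520.2 and €49265.9; elsewhere both bids give the same outcome.
€57496.7: outcomes coincide → loss €0.
€36499.5: truthful payoff €12766.4, deviation payoff €0 → loss €12766.4.
€55159.2: outcomes coincide → loss €0.
€34989.4: truthful payoff €14276.5, deviation payoff €0 → loss €14276.5.
€55927.2: outcomes coincide → loss €0.
€26285.5: truthful payoff €22980.4, deviation payoff €0 → loss €22980.4.
Total loss = €12766.4 + €14276.5 + €22980.4 = €50023.3.
Because the price is fixed by the runner-up's bid, deviating from your value can only change a good outcome into a bad one — never the reverse.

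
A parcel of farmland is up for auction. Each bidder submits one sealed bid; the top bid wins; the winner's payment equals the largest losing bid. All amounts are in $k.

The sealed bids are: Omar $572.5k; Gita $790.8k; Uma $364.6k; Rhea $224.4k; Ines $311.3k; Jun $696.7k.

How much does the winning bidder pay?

$696.7k

Highest bid: Gita at $790.8k, so Gita wins.
Second-highest bid: Jun at $696.7k — that is the price the winner pays.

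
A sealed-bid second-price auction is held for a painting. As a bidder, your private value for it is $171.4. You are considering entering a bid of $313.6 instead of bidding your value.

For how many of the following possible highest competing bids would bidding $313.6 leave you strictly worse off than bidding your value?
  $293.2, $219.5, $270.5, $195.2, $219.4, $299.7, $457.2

6

The deviation hurts exactly when the highest competing bid lies strictly between $171.4 and $313.6 — overbidding then wins at a price above your value.
$293.2: inside the interval → strictly worse (loss $121.8).
$219.5: inside the interval → strictly worse (loss $48.1).
$270.5: inside the interval → strictly worse (loss $99.1).
$195.2: inside the interval → strictly worse (loss $23.8).
$219.4: inside the interval → strictly worse (loss $48).
$299.7: inside the interval → strictly worse (loss $128.3).
$457.2: above both → same outcome either way.
Count: 6.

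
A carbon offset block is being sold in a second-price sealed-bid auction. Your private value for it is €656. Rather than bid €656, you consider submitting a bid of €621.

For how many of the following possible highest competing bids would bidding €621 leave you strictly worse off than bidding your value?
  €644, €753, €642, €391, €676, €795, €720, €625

3

The deviation hurts exactly when the highest competing bid lies strictly between €621 and €656 — underbidding then forfeits a profitable win.
€644: inside the interval → strictly worse (loss €12).
€753: above both → same outcome either way.
€642: inside the interval → strictly worse (loss €14).
€391: below both → same outcome either way.
€676: above both → same outcome either way.
€795: above both → same outcome either way.
€720: above both → same outcome either way.
€625: inside the interval → strictly worse (loss €31).
Count: 3.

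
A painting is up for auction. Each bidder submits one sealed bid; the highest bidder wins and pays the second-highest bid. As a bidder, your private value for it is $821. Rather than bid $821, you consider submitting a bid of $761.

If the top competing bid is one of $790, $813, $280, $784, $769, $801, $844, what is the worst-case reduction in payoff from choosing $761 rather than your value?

$52

$790: truthful gives $31, deviation gives $0 → loss $31.
$813: truthful gives $8, deviation gives $0 → loss $8.
$280: same outcome either way → loss $0.
$784: truthful gives $37, deviation gives $0 → loss $37.
$769: truthful gives $52, deviation gives $0 → loss $52.
$801: truthful gives $20, deviation gives $0 → loss $20.
$844: same outcome either way → loss $0.
Maximum loss: $52.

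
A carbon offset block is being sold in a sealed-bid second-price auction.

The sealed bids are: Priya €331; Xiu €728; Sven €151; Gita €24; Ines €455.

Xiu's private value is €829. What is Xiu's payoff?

Highest bid: Xiu at €728, so Xiu wins.
Second-highest bid: Ines at €455 — that is the price the winner pays.
Xiu's payoff = value − price = €829 − €455 = €374.

€374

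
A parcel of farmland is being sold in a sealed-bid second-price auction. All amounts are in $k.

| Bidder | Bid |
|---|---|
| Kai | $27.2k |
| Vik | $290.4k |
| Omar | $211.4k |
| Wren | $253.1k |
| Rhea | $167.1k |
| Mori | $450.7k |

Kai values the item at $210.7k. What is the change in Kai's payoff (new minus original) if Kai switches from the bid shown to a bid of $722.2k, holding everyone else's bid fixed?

The highest bid among the other bidders is $450.7k; Kai's bid doesn't change that.
Original bid $27.2k: Kai is not highest (top rival bid is $450.7k); payoff $0k.
Alternative bid $722.2k: Kai is highest, pays the top rival bid $450.7k; payoff $210.7k − $450.7k = −$240k.
Change in payoff = −$240k − ($0k) = −$240k.

−$240k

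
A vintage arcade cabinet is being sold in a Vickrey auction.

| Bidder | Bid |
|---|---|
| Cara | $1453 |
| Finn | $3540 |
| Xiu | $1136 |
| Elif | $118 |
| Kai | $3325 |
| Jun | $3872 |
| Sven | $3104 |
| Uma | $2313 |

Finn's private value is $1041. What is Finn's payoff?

Highest bid: Jun at $3872, so Jun wins.
Second-highest bid: Finn at $3540 — that is the price the winner pays.
Finn did not win, so Finn pays nothing and receives nothing: payoff $0.

$0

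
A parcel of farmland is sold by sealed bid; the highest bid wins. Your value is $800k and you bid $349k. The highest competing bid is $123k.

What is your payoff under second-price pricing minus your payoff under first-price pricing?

You have the highest bid, so you win under either rule.
Second-price: pay $123k → payoff $677k.
First-price: pay your own bid $349k → payoff $451k.
Difference = $677k − ($451k) = $226k.

$226k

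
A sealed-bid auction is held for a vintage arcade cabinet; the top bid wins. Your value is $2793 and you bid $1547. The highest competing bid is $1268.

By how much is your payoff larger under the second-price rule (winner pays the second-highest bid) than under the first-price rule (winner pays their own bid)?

You have the highest bid, so you win under either rule.
Second-price: pay $1268 → payoff $1525.
First-price: pay your own bid $1547 → payoff $1246.
Difference = $1525 − ($1246) = $279.

$279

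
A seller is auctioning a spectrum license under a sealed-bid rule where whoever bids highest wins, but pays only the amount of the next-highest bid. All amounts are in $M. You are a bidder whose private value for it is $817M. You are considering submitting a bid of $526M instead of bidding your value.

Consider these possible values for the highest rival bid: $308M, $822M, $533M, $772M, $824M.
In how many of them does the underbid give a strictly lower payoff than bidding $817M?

The deviation hurts exactly when the highest competing bid lies strictly between $526M and $817M — underbidding then forfeits a profitable win.
$308M: below both → same outcome either way.
$822M: above both → same outcome either way.
$533M: inside the interval → strictly worse (loss $284M).
$772M: inside the interval → strictly worse (loss $45M).
$824M: above both → same outcome either way.
Count: 2.

2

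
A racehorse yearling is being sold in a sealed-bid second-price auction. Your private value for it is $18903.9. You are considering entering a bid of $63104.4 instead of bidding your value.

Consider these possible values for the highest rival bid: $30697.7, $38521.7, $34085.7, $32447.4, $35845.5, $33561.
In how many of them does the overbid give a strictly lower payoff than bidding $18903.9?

The deviation hurts exactly when the highest competing bid lies strictly between $18903.9 and $63104.4 — overbidding then wins at a price above your value.
$30697.7: inside the interval → strictly worse (loss $11793.8).
$38521.7: inside the interval → strictly worse (loss $19617.8).
$34085.7: inside the interval → strictly worse (loss $15181.8).
$32447.4: inside the interval → strictly worse (loss $13543.5).
$35845.5: inside the interval → strictly worse (loss $16941.6).
$33561: inside the interval → strictly worse (loss $14657.1).
Count: 6.

6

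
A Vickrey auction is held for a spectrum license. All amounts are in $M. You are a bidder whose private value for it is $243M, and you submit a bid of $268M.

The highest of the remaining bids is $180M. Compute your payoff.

Your bid $268M exceeds the highest competing bid $180M, so you win.
In a second-price auction the winner pays the second-highest bid, $180M.
Payoff = value − price = $243M − $180M = $63M.

$63M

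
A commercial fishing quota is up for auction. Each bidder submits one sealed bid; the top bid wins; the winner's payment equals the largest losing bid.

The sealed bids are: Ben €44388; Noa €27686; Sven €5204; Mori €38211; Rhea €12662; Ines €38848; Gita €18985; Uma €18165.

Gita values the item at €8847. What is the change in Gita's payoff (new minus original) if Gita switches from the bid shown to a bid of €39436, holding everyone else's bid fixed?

€0

The highest bid among the other bidders is €44388; Gita's bid doesn't change that.
Original bid €18985: Gita is not highest (top rival bid is €44388); payoff €0.
Alternative bid €39436: Gita is not highest (top rival bid is €44388); payoff €0.
Change in payoff = €0 − (€0) = €0.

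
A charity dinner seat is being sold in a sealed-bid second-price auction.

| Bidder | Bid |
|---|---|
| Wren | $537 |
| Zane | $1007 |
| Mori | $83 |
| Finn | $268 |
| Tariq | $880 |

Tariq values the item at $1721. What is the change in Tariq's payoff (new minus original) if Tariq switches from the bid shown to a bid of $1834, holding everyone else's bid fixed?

$714

The highest bid among the other bidders is $1007; Tariq's bid doesn't change that.
Original bid $880: Tariq is not highest (top rival bid is $1007); payoff $0.
Alternative bid $1834: Tariq is highest, pays the top rival bid $1007; payoff $1721 − $1007 = $714.
Change in payoff = $714 − ($0) = $714.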